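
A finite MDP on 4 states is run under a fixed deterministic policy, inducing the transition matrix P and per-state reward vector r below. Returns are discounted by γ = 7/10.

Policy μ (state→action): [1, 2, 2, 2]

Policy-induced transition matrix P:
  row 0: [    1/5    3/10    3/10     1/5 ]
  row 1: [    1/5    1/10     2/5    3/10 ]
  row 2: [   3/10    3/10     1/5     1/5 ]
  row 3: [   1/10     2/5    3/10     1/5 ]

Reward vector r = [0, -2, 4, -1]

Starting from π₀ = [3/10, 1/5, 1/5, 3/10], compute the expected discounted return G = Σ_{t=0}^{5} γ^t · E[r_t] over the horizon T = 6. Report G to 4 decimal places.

t=0: π = [0.3000, 0.2000, 0.2000, 0.3000], E[r] = 0.1000, γ^t·E[r] = 0.100000, running G = 0.100000
t=1: π = [0.1900, 0.2900, 0.3000, 0.2200], E[r] = 0.4000, γ^t·E[r] = 0.280000, running G = 0.380000
t=2: π = [0.2080, 0.2640, 0.2990, 0.2290], E[r] = 0.4390, γ^t·E[r] = 0.215110, running G = 0.595110
t=3: π = [0.2070, 0.2701, 0.2965, 0.2264], E[r] = 0.4194, γ^t·E[r] = 0.143854, running G = 0.738964
t=4: π = [0.2070, 0.2686, 0.2974, 0.2270], E[r] = 0.4252, γ^t·E[r] = 0.102088, running G = 0.841052
t=5: π = [0.2070, 0.2690, 0.2971, 0.2269], E[r] = 0.4237, γ^t·E[r] = 0.071209, running G = 0.912262

G = 0.9123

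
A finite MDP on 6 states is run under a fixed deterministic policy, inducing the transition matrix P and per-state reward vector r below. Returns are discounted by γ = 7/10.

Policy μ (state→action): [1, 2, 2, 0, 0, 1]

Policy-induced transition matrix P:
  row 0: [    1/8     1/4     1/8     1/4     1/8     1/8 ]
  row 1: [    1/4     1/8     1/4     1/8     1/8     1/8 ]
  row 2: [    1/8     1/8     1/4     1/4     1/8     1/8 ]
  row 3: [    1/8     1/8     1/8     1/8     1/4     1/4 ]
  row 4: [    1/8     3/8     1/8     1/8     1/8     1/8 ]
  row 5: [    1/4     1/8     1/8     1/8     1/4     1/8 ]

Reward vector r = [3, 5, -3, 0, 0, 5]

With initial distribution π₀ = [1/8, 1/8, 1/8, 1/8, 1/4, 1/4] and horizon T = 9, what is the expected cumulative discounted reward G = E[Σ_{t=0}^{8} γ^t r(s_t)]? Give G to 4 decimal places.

t=0: π = [0.1250, 0.1250, 0.1250, 0.1250, 0.2500, 0.2500], E[r] = 1.8750, γ^t·E[r] = 1.875000, running G = 1.875000
t=1: π = [0.1719, 0.2031, 0.1563, 0.1563, 0.1719, 0.1406], E[r] = 1.7656, γ^t·E[r] = 1.235938, running G = 3.110938
t=2: π = [0.1680, 0.1895, 0.1699, 0.1660, 0.1621, 0.1445], E[r] = 1.6641, γ^t·E[r] = 0.815391, running G = 3.926328
t=3: π = [0.1667, 0.1865, 0.1699, 0.1672, 0.1638, 0.1458], E[r] = 1.6519, γ^t·E[r] = 0.566586, running G = 4.492915
t=4: π = [0.1665, 0.1868, 0.1696, 0.1671, 0.1641, 0.1459], E[r] = 1.6544, γ^t·E[r] = 0.397233, running G = 4.890148
t=5: π = [0.1666, 0.1868, 0.1695, 0.1670, 0.1641, 0.1459], E[r] = 1.6548, γ^t·E[r] = 0.278122, running G = 5.168270
t=6: π = [0.1666, 0.1869, 0.1695, 0.1670, 0.1641, 0.1459], E[r] = 1.6548, γ^t·E[r] = 0.194683, running G = 5.362953
t=7: π = [0.1666, 0.1869, 0.1696, 0.1670, 0.1641, 0.1459], E[r] = 1.6548, γ^t·E[r] = 0.136277, running G = 5.499230
t=8: π = [0.1666, 0.1869, 0.1696, 0.1670, 0.1641, 0.1459], E[r] = 1.6548, γ^t·E[r] = 0.095394, running G = 5.594624

G = 5.5946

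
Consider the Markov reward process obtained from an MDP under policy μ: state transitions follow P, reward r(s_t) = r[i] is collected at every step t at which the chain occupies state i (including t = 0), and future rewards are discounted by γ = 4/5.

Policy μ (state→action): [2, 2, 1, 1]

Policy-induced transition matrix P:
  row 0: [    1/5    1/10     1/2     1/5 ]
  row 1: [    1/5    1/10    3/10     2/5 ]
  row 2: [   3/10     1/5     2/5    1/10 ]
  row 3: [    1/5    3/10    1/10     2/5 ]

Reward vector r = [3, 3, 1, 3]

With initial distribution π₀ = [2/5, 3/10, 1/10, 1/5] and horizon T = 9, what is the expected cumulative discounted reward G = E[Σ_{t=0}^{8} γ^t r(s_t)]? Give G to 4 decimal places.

G = 10.5785

t=0: π = [0.4000, 0.3000, 0.1000, 0.2000], E[r] = 2.8000, γ^t·E[r] = 2.800000, running G = 2.800000
t=1: π = [0.2100, 0.1500, 0.3500, 0.2900], E[r] = 2.3000, γ^t·E[r] = 1.840000, running G = 4.640000
t=2: π = [0.2350, 0.1930, 0.3190, 0.2530], E[r] = 2.3620, γ^t·E[r] = 1.511680, running G = 6.151680
t=3: π = [0.2319, 0.1825, 0.3283, 0.2573], E[r] = 2.3434, γ^t·E[r] = 1.199821, running G = 7.351501
t=4: π = [0.2328, 0.1843, 0.3278, 0.2551], E[r] = 2.3445, γ^t·E[r] = 0.960307, running G = 8.311808
t=5: π = [0.2328, 0.1838, 0.3283, 0.2551], E[r] = 2.3434, γ^t·E[r] = 0.767875, running G = 9.079683
t=6: π = [0.2328, 0.1839, 0.3284, 0.2550], E[r] = 2.3433, γ^t·E[r] = 0.614274, running G = 9.693958
t=7: π = [0.2328, 0.1838, 0.3284, 0.2549], E[r] = 2.3432, γ^t·E[r] = 0.491399, running G = 10.185357
t=8: π = [0.2328, 0.1838, 0.3284, 0.2549], E[r] = 2.3432, γ^t·E[r] = 0.393116, running G = 10.578473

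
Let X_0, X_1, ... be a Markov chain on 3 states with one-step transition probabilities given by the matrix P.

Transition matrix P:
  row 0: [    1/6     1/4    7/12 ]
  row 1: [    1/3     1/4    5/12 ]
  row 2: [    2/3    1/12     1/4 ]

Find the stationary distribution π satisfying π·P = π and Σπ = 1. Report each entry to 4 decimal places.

Balance equations π_j = Σ_i π_i·P[i][j]:
  π_0 = 1/6·π_0 + 1/3·π_1 + 2/3·π_2
  π_1 = 1/4·π_0 + 1/4·π_1 + 1/12·π_2
  normalize: π_0 + π_1 + π_2 = 1
Solving the linear system gives exactly π = [19/47, 17/94, 39/94].

π = [0.4043, 0.1809, 0.4149]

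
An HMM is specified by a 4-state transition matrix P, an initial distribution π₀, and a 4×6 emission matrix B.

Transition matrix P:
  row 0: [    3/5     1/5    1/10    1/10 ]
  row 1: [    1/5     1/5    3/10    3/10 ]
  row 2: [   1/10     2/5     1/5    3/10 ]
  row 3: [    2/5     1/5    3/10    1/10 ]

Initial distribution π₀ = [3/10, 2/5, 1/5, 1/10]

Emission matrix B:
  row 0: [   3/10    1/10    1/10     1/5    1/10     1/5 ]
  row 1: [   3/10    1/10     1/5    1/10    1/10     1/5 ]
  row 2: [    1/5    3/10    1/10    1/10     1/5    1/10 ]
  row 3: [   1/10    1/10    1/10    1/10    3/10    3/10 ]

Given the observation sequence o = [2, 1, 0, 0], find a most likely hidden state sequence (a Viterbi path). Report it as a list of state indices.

path = [0, 0, 0, 0]

t=0: δ = [3.000e-02, 8.000e-02, 2.000e-02, 1.000e-02]  (obs o_0=2)
t=1: δ = [1.800e-03, 1.600e-03, 7.200e-03, 2.400e-03]  ψ = [0, 1, 1, 1]  (obs o_1=1)
t=2: δ = [3.240e-04, 8.640e-04, 2.880e-04, 2.160e-04]  ψ = [0, 2, 2, 2]  (obs o_2=0)
t=3: δ = [5.832e-05, 5.184e-05, 5.184e-05, 2.592e-05]  ψ = [0, 1, 1, 1]  (obs o_3=0)
backtrack: best end state = 0; path = [0, 0, 0, 0]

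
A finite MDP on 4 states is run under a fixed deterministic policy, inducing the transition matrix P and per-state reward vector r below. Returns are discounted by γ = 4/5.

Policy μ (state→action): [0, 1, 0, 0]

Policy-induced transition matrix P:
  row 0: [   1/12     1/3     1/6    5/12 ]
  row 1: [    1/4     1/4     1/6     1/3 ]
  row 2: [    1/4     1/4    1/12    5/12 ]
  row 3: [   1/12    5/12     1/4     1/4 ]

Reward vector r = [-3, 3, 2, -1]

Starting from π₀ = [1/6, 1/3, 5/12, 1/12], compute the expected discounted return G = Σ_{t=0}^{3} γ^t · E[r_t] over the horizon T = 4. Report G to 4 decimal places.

t=0: π = [0.1667, 0.3333, 0.4167, 0.0833], E[r] = 1.2500, γ^t·E[r] = 1.250000, running G = 1.250000
t=1: π = [0.2083, 0.2778, 0.1389, 0.3750], E[r] = 0.1111, γ^t·E[r] = 0.088889, running G = 1.338889
t=2: π = [0.1528, 0.3299, 0.1863, 0.3310], E[r] = 0.5729, γ^t·E[r] = 0.366667, running G = 1.705556
t=3: π = [0.1694, 0.3179, 0.1787, 0.3340], E[r] = 0.4690, γ^t·E[r] = 0.240148, running G = 1.945704

G = 1.9457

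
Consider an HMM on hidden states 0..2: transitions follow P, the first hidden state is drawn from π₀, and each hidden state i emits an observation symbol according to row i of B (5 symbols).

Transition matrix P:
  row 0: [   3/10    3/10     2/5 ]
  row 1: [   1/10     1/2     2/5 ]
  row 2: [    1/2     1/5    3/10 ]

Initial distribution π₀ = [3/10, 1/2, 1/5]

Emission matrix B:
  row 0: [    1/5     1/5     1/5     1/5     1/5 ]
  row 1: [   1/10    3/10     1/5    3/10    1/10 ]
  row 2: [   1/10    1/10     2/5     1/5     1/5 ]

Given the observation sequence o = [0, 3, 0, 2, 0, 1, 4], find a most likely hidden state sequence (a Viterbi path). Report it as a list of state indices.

path = [0, 2, 0, 2, 0, 1, 2]

t=0: δ = [6.000e-02, 5.000e-02, 2.000e-02]  (obs o_0=0)
t=1: δ = [3.600e-03, 7.500e-03, 4.800e-03]  ψ = [0, 1, 0]  (obs o_1=3)
t=2: δ = [4.800e-04, 3.750e-04, 3.000e-04]  ψ = [2, 1, 1]  (obs o_2=0)
t=3: δ = [3.000e-05, 3.750e-05, 7.680e-05]  ψ = [2, 1, 0]  (obs o_3=2)
t=4: δ = [7.680e-06, 1.875e-06, 2.304e-06]  ψ = [2, 1, 2]  (obs o_4=0)
t=5: δ = [4.608e-07, 6.912e-07, 3.072e-07]  ψ = [0, 0, 0]  (obs o_5=1)
t=6: δ = [3.072e-08, 3.456e-08, 5.530e-08]  ψ = [2, 1, 1]  (obs o_6=4)
backtrack: best end state = 2; path = [0, 2, 0, 2, 0, 1, 2]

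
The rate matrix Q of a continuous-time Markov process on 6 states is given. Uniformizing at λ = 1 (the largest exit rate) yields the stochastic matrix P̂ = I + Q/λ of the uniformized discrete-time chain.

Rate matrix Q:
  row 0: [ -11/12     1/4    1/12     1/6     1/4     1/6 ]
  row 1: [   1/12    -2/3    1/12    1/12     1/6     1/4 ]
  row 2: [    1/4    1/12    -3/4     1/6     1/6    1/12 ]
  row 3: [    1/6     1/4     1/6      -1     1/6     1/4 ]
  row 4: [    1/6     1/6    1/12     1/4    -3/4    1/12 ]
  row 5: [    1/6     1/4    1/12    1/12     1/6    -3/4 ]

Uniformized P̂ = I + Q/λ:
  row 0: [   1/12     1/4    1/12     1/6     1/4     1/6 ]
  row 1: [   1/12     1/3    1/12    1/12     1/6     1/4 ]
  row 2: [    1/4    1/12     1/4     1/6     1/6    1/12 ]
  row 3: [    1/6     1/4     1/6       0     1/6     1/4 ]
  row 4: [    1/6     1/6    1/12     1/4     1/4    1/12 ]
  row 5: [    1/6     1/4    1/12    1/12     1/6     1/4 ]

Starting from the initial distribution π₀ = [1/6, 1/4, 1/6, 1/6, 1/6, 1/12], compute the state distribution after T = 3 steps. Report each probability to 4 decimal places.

π = [0.1447, 0.2340, 0.1131, 0.1269, 0.1951, 0.1862]

t=0: π = [0.1667, 0.2500, 0.1667, 0.1667, 0.1667, 0.0833]
t=1: π = [0.1458, 0.2292, 0.1250, 0.1250, 0.1944, 0.1806]
t=2: π = [0.1458, 0.2321, 0.1146, 0.1279, 0.1950, 0.1846]
t=3: π = [0.1447, 0.2340, 0.1131, 0.1269, 0.1951, 0.1862]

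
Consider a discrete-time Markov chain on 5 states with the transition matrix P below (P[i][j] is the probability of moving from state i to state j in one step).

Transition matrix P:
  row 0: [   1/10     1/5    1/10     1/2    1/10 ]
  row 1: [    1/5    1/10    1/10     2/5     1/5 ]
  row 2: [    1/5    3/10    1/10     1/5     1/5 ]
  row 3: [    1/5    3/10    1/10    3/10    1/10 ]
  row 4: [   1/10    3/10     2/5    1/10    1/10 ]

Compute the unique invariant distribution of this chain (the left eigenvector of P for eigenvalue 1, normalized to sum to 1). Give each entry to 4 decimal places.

Balance equations π_j = Σ_i π_i·P[i][j]:
  π_0 = 1/10·π_0 + 1/5·π_1 + 1/5·π_2 + 1/5·π_3 + 1/10·π_4
  π_1 = 1/5·π_0 + 1/10·π_1 + 3/10·π_2 + 3/10·π_3 + 3/10·π_4
  π_2 = 1/10·π_0 + 1/10·π_1 + 1/10·π_2 + 1/10·π_3 + 2/5·π_4
  π_3 = 1/2·π_0 + 2/5·π_1 + 1/5·π_2 + 3/10·π_3 + 1/10·π_4
  normalize: π_0 + π_1 + π_2 + π_3 + π_4 = 1
Solving the linear system gives exactly π = [1083/6397, 1509/6397, 904/6397, 2020/6397, 881/6397].

π = [0.1693, 0.2359, 0.1413, 0.3158, 0.1377]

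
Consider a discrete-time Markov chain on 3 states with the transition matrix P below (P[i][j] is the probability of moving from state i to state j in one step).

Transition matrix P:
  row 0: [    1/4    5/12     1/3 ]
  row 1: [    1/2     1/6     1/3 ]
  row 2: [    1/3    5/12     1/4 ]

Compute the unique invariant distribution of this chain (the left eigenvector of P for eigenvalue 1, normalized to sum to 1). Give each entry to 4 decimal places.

π = [0.3590, 0.3333, 0.3077]

Balance equations π_j = Σ_i π_i·P[i][j]:
  π_0 = 1/4·π_0 + 1/2·π_1 + 1/3·π_2
  π_1 = 5/12·π_0 + 1/6·π_1 + 5/12·π_2
  normalize: π_0 + π_1 + π_2 = 1
Solving the linear system gives exactly π = [14/39, 1/3, 4/13].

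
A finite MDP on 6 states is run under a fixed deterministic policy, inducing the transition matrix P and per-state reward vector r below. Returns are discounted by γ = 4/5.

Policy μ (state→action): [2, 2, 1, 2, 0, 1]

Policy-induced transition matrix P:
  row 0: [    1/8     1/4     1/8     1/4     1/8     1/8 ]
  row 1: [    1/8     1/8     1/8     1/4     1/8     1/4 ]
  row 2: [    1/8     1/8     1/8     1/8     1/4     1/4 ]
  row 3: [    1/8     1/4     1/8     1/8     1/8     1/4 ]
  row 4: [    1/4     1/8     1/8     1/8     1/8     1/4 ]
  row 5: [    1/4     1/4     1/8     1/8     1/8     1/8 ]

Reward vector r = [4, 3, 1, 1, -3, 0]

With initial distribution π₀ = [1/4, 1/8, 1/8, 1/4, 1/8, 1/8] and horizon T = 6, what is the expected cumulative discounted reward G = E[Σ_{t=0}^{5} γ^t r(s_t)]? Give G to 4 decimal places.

G = 4.3827

t=0: π = [0.2500, 0.1250, 0.1250, 0.2500, 0.1250, 0.1250], E[r] = 1.3750, γ^t·E[r] = 1.375000, running G = 1.375000
t=1: π = [0.1563, 0.2031, 0.1250, 0.1719, 0.1406, 0.2031], E[r] = 1.1094, γ^t·E[r] = 0.887500, running G = 2.262500
t=2: π = [0.1680, 0.1914, 0.1250, 0.1699, 0.1406, 0.2051], E[r] = 1.1191, γ^t·E[r] = 0.716250, running G = 2.978750
t=3: π = [0.1682, 0.1929, 0.1250, 0.1699, 0.1406, 0.2034], E[r] = 1.1245, γ^t·E[r] = 0.575750, running G = 3.554500
t=4: π = [0.1680, 0.1927, 0.1250, 0.1701, 0.1406, 0.2036], E[r] = 1.1233, γ^t·E[r] = 0.460113, running G = 4.014613
t=5: π = [0.1680, 0.1927, 0.1250, 0.1701, 0.1406, 0.2036], E[r] = 1.1234, γ^t·E[r] = 0.368126, running G = 4.382739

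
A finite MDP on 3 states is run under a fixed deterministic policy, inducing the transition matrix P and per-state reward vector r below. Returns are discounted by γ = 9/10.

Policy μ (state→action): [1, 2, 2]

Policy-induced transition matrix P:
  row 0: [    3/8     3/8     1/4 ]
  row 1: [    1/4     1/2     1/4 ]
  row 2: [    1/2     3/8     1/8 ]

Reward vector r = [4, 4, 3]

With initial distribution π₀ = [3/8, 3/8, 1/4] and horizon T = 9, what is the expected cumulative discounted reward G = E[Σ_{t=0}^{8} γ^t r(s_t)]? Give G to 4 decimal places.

t=0: π = [0.3750, 0.3750, 0.2500], E[r] = 3.7500, γ^t·E[r] = 3.750000, running G = 3.750000
t=1: π = [0.3594, 0.4219, 0.2188], E[r] = 3.7813, γ^t·E[r] = 3.403125, running G = 7.153125
t=2: π = [0.3496, 0.4277, 0.2227], E[r] = 3.7773, γ^t·E[r] = 3.059648, running G = 10.212773
t=3: π = [0.3494, 0.4285, 0.2222], E[r] = 3.7778, γ^t·E[r] = 2.754040, running G = 12.966813
t=4: π = [0.3492, 0.4286, 0.2222], E[r] = 3.7778, γ^t·E[r] = 2.478596, running G = 15.445409
t=5: π = [0.3492, 0.4286, 0.2222], E[r] = 3.7778, γ^t·E[r] = 2.230741, running G = 17.676149
t=6: π = [0.3492, 0.4286, 0.2222], E[r] = 3.7778, γ^t·E[r] = 2.007666, running G = 19.683815
t=7: π = [0.3492, 0.4286, 0.2222], E[r] = 3.7778, γ^t·E[r] = 1.806899, running G = 21.490714
t=8: π = [0.3492, 0.4286, 0.2222], E[r] = 3.7778, γ^t·E[r] = 1.626209, running G = 23.116924

G = 23.1169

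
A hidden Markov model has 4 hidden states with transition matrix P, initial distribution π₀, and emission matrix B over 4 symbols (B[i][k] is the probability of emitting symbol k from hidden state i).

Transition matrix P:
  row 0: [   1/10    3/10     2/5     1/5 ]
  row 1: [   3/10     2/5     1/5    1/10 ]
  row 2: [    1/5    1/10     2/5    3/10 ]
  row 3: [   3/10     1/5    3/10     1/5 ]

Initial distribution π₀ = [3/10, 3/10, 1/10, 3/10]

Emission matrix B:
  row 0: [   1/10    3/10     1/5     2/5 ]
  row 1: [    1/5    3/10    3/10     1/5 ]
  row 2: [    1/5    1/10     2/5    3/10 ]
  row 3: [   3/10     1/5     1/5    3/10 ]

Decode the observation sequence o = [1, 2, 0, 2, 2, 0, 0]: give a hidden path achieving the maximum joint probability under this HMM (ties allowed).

path = [0, 2, 2, 2, 2, 2, 3]

t=0: δ = [9.000e-02, 9.000e-02, 1.000e-02, 6.000e-02]  (obs o_0=1)
t=1: δ = [5.400e-03, 1.080e-02, 1.440e-02, 3.600e-03]  ψ = [1, 1, 0, 0]  (obs o_1=2)
t=2: δ = [3.240e-04, 8.640e-04, 1.152e-03, 1.296e-03]  ψ = [1, 1, 2, 2]  (obs o_2=0)
t=3: δ = [7.776e-05, 1.037e-04, 1.843e-04, 6.912e-05]  ψ = [3, 1, 2, 2]  (obs o_3=2)
t=4: δ = [7.373e-06, 1.244e-05, 2.949e-05, 1.106e-05]  ψ = [2, 1, 2, 2]  (obs o_4=2)
t=5: δ = [5.898e-07, 9.953e-07, 2.359e-06, 2.654e-06]  ψ = [2, 1, 2, 2]  (obs o_5=0)
t=6: δ = [7.963e-08, 1.062e-07, 1.887e-07, 2.123e-07]  ψ = [3, 3, 2, 2]  (obs o_6=0)
backtrack: best end state = 3; path = [0, 2, 2, 2, 2, 2, 3]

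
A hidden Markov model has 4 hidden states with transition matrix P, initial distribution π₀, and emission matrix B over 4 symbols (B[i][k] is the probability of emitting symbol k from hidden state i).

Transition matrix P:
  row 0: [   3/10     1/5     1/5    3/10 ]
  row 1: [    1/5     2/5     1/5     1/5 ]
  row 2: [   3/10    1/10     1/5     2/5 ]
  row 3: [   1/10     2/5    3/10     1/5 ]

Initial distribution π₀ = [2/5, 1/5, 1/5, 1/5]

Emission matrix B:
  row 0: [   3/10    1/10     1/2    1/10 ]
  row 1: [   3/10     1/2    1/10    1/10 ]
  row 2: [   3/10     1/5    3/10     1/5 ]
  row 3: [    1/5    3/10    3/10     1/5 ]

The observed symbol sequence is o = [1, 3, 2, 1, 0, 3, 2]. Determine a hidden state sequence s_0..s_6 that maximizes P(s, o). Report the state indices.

path = [1, 2, 3, 1, 1, 2, 0]

t=0: δ = [4.000e-02, 1.000e-01, 4.000e-02, 6.000e-02]  (obs o_0=1)
t=1: δ = [2.000e-03, 4.000e-03, 4.000e-03, 4.000e-03]  ψ = [1, 1, 1, 1]  (obs o_1=3)
t=2: δ = [6.000e-04, 1.600e-04, 3.600e-04, 4.800e-04]  ψ = [2, 1, 3, 2]  (obs o_2=2)
t=3: δ = [1.800e-05, 9.600e-05, 2.880e-05, 5.400e-05]  ψ = [0, 3, 3, 0]  (obs o_3=1)
t=4: δ = [5.760e-06, 1.152e-05, 5.760e-06, 3.840e-06]  ψ = [1, 1, 1, 1]  (obs o_4=0)
t=5: δ = [2.304e-07, 4.608e-07, 4.608e-07, 4.608e-07]  ψ = [1, 1, 1, 1]  (obs o_5=3)
t=6: δ = [6.912e-08, 1.843e-08, 4.147e-08, 5.530e-08]  ψ = [2, 1, 3, 2]  (obs o_6=2)
backtrack: best end state = 0; path = [1, 2, 3, 1, 1, 2, 0]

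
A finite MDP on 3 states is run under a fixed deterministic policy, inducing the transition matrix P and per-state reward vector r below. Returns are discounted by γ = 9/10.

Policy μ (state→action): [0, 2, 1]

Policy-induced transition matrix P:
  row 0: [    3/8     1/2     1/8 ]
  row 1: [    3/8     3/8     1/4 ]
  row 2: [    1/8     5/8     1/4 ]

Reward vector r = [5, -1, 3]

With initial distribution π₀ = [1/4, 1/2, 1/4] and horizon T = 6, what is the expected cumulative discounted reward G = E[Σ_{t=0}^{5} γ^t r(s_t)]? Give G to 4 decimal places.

t=0: π = [0.2500, 0.5000, 0.2500], E[r] = 1.5000, γ^t·E[r] = 1.500000, running G = 1.500000
t=1: π = [0.3125, 0.4688, 0.2188], E[r] = 1.7500, γ^t·E[r] = 1.575000, running G = 3.075000
t=2: π = [0.3203, 0.4688, 0.2109], E[r] = 1.7656, γ^t·E[r] = 1.430156, running G = 4.505156
t=3: π = [0.3223, 0.4678, 0.2100], E[r] = 1.7734, γ^t·E[r] = 1.292836, running G = 5.797992
t=4: π = [0.3225, 0.4678, 0.2097], E[r] = 1.7739, γ^t·E[r] = 1.163873, running G = 6.961865
t=5: π = [0.3226, 0.4677, 0.2097], E[r] = 1.7742, γ^t·E[r] = 1.047630, running G = 8.009494

G = 8.0095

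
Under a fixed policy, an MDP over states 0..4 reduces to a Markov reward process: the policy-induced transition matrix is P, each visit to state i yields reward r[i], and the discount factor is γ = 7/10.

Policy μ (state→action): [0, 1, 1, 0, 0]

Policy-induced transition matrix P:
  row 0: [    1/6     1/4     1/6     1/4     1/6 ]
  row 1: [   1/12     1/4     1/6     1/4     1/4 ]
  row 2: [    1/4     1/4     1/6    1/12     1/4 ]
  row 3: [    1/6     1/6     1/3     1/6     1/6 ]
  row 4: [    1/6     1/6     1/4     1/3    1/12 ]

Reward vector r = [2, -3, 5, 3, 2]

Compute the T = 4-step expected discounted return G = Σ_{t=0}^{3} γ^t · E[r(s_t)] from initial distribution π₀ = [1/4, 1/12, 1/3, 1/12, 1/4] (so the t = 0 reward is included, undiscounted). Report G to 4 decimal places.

t=0: π = [0.2500, 0.0833, 0.3333, 0.0833, 0.2500], E[r] = 2.6667, γ^t·E[r] = 2.666667, running G = 2.666667
t=1: π = [0.1875, 0.2222, 0.2014, 0.2083, 0.1806], E[r] = 1.7014, γ^t·E[r] = 1.190972, running G = 3.857639
t=2: π = [0.1649, 0.2176, 0.2164, 0.2141, 0.1869], E[r] = 1.7755, γ^t·E[r] = 0.869977, running G = 4.727616
t=3: π = [0.1666, 0.2166, 0.2179, 0.2117, 0.1873], E[r] = 1.7826, γ^t·E[r] = 0.611415, running G = 5.339031

G = 5.3390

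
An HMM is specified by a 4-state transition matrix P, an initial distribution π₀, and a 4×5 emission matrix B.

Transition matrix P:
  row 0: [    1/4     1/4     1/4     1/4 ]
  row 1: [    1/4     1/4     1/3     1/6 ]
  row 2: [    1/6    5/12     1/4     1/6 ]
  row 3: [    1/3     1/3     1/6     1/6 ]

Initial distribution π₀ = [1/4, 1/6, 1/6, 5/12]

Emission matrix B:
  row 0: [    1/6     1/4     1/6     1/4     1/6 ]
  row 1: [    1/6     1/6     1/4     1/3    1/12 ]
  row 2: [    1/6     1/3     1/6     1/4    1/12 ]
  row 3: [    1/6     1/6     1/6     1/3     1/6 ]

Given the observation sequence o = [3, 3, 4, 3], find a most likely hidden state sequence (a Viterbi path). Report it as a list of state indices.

t=0: δ = [6.250e-02, 5.556e-02, 4.167e-02, 1.389e-01]  (obs o_0=3)
t=1: δ = [1.157e-02, 1.543e-02, 5.787e-03, 7.716e-03]  ψ = [3, 3, 3, 3]  (obs o_1=3)
t=2: δ = [6.430e-04, 3.215e-04, 4.287e-04, 4.823e-04]  ψ = [1, 1, 1, 0]  (obs o_2=4)
t=3: δ = [4.019e-05, 5.954e-05, 4.019e-05, 5.358e-05]  ψ = [0, 2, 0, 0]  (obs o_3=3)
backtrack: best end state = 1; path = [3, 1, 2, 1]

path = [3, 1, 2, 1]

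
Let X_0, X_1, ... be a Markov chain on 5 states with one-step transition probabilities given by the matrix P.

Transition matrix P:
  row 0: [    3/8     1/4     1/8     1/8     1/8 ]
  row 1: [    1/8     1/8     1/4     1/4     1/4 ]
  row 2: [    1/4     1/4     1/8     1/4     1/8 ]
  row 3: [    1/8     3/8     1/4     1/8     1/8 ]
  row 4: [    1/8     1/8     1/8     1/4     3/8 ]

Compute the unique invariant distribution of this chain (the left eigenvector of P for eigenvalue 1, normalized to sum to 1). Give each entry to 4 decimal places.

Balance equations π_j = Σ_i π_i·P[i][j]:
  π_0 = 3/8·π_0 + 1/8·π_1 + 1/4·π_2 + 1/8·π_3 + 1/8·π_4
  π_1 = 1/4·π_0 + 1/8·π_1 + 1/4·π_2 + 3/8·π_3 + 1/8·π_4
  π_2 = 1/8·π_0 + 1/4·π_1 + 1/8·π_2 + 1/4·π_3 + 1/8·π_4
  π_3 = 1/8·π_0 + 1/4·π_1 + 1/4·π_2 + 1/8·π_3 + 1/4·π_4
  normalize: π_0 + π_1 + π_2 + π_3 + π_4 = 1
Solving the linear system gives exactly π = [668/3403, 755/3403, 605/3403, 682/3403, 693/3403].

π = [0.1963, 0.2219, 0.1778, 0.2004, 0.2036]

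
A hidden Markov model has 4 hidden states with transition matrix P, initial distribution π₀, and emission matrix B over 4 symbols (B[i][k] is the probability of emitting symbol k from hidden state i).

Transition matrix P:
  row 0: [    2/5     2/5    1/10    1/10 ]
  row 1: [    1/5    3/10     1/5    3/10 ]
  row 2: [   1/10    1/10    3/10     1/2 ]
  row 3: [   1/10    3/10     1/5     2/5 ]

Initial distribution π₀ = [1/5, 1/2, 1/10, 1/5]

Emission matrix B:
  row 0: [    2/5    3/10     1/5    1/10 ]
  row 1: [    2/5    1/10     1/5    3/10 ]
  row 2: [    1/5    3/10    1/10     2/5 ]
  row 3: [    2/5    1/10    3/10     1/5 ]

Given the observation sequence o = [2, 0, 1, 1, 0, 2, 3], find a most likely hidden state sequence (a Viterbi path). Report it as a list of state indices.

t=0: δ = [4.000e-02, 1.000e-01, 1.000e-02, 6.000e-02]  (obs o_0=2)
t=1: δ = [8.000e-03, 1.200e-02, 4.000e-03, 1.200e-02]  ψ = [1, 1, 1, 1]  (obs o_1=0)
t=2: δ = [9.600e-04, 3.600e-04, 7.200e-04, 4.800e-04]  ψ = [0, 1, 1, 3]  (obs o_2=1)
t=3: δ = [1.152e-04, 3.840e-05, 6.480e-05, 3.600e-05]  ψ = [0, 0, 2, 2]  (obs o_3=1)
t=4: δ = [1.843e-05, 1.843e-05, 3.888e-06, 1.296e-05]  ψ = [0, 0, 2, 2]  (obs o_4=0)
t=5: δ = [1.475e-06, 1.475e-06, 3.686e-07, 1.659e-06]  ψ = [0, 0, 1, 1]  (obs o_5=2)
t=6: δ = [5.898e-08, 1.769e-07, 1.327e-07, 1.327e-07]  ψ = [0, 0, 3, 3]  (obs o_6=3)
backtrack: best end state = 1; path = [1, 0, 0, 0, 0, 0, 1]

path = [1, 0, 0, 0, 0, 0, 1]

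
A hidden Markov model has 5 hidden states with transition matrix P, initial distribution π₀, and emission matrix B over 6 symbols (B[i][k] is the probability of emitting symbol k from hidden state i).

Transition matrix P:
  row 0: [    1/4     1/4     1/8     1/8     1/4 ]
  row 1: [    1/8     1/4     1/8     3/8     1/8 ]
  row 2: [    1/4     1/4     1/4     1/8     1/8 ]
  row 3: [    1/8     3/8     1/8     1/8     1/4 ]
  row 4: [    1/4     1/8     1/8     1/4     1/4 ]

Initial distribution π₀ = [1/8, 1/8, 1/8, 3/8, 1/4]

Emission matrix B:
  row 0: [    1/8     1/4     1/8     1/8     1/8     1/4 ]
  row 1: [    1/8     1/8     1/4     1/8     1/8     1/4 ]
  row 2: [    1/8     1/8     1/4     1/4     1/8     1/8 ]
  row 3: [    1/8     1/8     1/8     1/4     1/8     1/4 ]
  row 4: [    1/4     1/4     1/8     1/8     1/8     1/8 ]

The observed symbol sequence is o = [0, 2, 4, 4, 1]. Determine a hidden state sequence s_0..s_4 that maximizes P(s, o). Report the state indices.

t=0: δ = [1.562e-02, 1.562e-02, 1.562e-02, 4.688e-02, 6.250e-02]  (obs o_0=0)
t=1: δ = [1.953e-03, 4.395e-03, 1.953e-03, 1.953e-03, 1.953e-03]  ψ = [4, 3, 4, 4, 4]  (obs o_1=2)
t=2: δ = [6.866e-05, 1.373e-04, 6.866e-05, 2.060e-04, 6.866e-05]  ψ = [1, 1, 1, 1, 1]  (obs o_2=4)
t=3: δ = [3.219e-06, 9.656e-06, 3.219e-06, 6.437e-06, 6.437e-06]  ψ = [3, 3, 3, 1, 3]  (obs o_3=4)
t=4: δ = [4.023e-07, 3.017e-07, 1.509e-07, 4.526e-07, 4.023e-07]  ψ = [4, 1, 1, 1, 3]  (obs o_4=1)
backtrack: best end state = 3; path = [3, 1, 3, 1, 3]

path = [3, 1, 3, 1, 3]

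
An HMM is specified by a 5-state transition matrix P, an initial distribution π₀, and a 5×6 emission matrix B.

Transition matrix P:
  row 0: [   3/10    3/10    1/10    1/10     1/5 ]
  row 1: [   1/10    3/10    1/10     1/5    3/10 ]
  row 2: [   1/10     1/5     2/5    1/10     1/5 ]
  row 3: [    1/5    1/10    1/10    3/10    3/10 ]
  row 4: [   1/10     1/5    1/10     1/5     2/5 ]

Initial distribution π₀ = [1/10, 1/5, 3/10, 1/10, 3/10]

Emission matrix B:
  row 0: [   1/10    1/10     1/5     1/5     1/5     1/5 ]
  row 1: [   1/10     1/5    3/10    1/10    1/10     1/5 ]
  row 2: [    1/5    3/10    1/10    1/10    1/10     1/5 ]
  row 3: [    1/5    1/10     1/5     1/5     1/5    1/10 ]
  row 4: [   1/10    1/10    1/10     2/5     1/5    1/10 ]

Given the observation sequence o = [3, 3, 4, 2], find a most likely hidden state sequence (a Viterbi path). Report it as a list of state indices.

path = [4, 4, 4, 1]

t=0: δ = [2.000e-02, 2.000e-02, 3.000e-02, 2.000e-02, 1.200e-01]  (obs o_0=3)
t=1: δ = [2.400e-03, 2.400e-03, 1.200e-03, 4.800e-03, 1.920e-02]  ψ = [4, 4, 2, 4, 4]  (obs o_1=3)
t=2: δ = [3.840e-04, 3.840e-04, 1.920e-04, 7.680e-04, 1.536e-03]  ψ = [4, 4, 4, 4, 4]  (obs o_2=4)
t=3: δ = [3.072e-05, 9.216e-05, 1.536e-05, 6.144e-05, 6.144e-05]  ψ = [3, 4, 4, 4, 4]  (obs o_3=2)
backtrack: best end state = 1; path = [4, 4, 4, 1]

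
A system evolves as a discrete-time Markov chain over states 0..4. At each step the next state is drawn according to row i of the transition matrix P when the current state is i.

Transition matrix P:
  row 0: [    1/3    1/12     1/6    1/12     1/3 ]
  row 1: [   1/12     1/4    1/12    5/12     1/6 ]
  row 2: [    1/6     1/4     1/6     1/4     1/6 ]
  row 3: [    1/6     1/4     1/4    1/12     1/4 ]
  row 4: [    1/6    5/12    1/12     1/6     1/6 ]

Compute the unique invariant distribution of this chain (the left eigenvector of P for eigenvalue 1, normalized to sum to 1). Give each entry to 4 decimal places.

π = [0.1744, 0.2565, 0.1451, 0.2108, 0.2133]

Balance equations π_j = Σ_i π_i·P[i][j]:
  π_0 = 1/3·π_0 + 1/12·π_1 + 1/6·π_2 + 1/6·π_3 + 1/6·π_4
  π_1 = 1/12·π_0 + 1/4·π_1 + 1/4·π_2 + 1/4·π_3 + 5/12·π_4
  π_2 = 1/6·π_0 + 1/12·π_1 + 1/6·π_2 + 1/4·π_3 + 1/12·π_4
  π_3 = 1/12·π_0 + 5/12·π_1 + 1/4·π_2 + 1/12·π_3 + 1/6·π_4
  normalize: π_0 + π_1 + π_2 + π_3 + π_4 = 1
Solving the linear system gives exactly π = [3479/19954, 2559/9977, 2895/19954, 2103/9977, 2128/9977].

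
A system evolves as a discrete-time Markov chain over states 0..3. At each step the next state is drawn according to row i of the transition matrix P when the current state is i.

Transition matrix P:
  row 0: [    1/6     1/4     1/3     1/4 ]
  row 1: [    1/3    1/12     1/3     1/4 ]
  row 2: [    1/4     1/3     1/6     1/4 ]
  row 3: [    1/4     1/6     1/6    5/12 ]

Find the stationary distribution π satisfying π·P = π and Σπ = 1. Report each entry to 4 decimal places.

Balance equations π_j = Σ_i π_i·P[i][j]:
  π_0 = 1/6·π_0 + 1/3·π_1 + 1/4·π_2 + 1/4·π_3
  π_1 = 1/4·π_0 + 1/12·π_1 + 1/3·π_2 + 1/6·π_3
  π_2 = 1/3·π_0 + 1/3·π_1 + 1/6·π_2 + 1/6·π_3
  normalize: π_0 + π_1 + π_2 + π_3 = 1
Solving the linear system gives exactly π = [121/490, 103/490, 17/70, 3/10].

π = [0.2469, 0.2102, 0.2429, 0.3000]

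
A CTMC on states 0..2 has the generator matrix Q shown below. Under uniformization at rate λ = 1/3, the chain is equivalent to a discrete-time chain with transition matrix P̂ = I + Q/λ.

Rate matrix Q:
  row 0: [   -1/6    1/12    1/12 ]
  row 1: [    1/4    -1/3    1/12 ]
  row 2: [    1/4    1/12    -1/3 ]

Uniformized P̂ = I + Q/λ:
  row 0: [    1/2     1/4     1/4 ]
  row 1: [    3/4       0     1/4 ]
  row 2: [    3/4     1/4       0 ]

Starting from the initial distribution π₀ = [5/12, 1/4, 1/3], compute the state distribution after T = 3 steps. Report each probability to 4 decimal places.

t=0: π = [0.4167, 0.2500, 0.3333]
t=1: π = [0.6458, 0.1875, 0.1667]
t=2: π = [0.5885, 0.2031, 0.2083]
t=3: π = [0.6029, 0.1992, 0.1979]

π = [0.6029, 0.1992, 0.1979]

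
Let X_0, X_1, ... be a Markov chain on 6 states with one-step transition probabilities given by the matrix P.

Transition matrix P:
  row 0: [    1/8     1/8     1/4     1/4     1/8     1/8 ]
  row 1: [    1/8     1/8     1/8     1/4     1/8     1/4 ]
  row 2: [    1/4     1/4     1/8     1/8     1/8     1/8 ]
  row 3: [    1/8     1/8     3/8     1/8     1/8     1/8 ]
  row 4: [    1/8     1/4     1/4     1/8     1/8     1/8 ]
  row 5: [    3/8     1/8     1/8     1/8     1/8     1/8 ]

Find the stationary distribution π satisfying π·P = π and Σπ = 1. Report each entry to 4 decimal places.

π = [0.1872, 0.1664, 0.2063, 0.1692, 0.1250, 0.1458]

Balance equations π_j = Σ_i π_i·P[i][j]:
  π_0 = 1/8·π_0 + 1/8·π_1 + 1/4·π_2 + 1/8·π_3 + 1/8·π_4 + 3/8·π_5
  π_1 = 1/8·π_0 + 1/8·π_1 + 1/4·π_2 + 1/8·π_3 + 1/4·π_4 + 1/8·π_5
  π_2 = 1/4·π_0 + 1/8·π_1 + 1/8·π_2 + 3/8·π_3 + 1/4·π_4 + 1/8·π_5
  π_3 = 1/4·π_0 + 1/4·π_1 + 1/8·π_2 + 1/8·π_3 + 1/8·π_4 + 1/8·π_5
  π_4 = 1/8·π_0 + 1/8·π_1 + 1/8·π_2 + 1/8·π_3 + 1/8·π_4 + 1/8·π_5
  normalize: π_0 + π_1 + π_2 + π_3 + π_4 + π_5 = 1
Solving the linear system gives exactly π = [499/2665, 887/5330, 4399/21320, 111/656, 1/8, 6217/42640].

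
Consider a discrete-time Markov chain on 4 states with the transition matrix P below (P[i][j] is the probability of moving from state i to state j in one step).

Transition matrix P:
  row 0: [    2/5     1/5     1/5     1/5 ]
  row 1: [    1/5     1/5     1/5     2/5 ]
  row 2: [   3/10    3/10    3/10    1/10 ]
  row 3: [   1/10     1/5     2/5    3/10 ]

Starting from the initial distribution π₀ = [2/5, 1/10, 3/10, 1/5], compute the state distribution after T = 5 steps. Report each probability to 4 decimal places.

t=0: π = [0.4000, 0.1000, 0.3000, 0.2000]
t=1: π = [0.2900, 0.2300, 0.2700, 0.2100]
t=2: π = [0.2640, 0.2270, 0.2690, 0.2400]
t=3: π = [0.2557, 0.2269, 0.2749, 0.2425]
t=4: π = [0.2544, 0.2275, 0.2760, 0.2421]
t=5: π = [0.2543, 0.2276, 0.2760, 0.2421]

π = [0.2543, 0.2276, 0.2760, 0.2421]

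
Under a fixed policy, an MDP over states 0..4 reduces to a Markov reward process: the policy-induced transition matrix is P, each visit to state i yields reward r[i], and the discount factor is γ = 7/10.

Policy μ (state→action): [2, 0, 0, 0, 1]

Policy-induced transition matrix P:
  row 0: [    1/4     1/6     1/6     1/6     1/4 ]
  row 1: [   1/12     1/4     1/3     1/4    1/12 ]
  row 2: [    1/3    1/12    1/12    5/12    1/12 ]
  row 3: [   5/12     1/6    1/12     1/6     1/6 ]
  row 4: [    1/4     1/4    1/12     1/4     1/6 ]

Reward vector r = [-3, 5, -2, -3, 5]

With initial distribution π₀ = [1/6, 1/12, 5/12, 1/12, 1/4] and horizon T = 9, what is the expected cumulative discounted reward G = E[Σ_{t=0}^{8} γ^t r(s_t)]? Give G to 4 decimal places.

G = -0.3823

t=0: π = [0.1667, 0.0833, 0.4167, 0.0833, 0.2500], E[r] = 0.0833, γ^t·E[r] = 0.083333, running G = 0.083333
t=1: π = [0.2847, 0.1597, 0.1181, 0.2986, 0.1389], E[r] = -0.4931, γ^t·E[r] = -0.345139, running G = -0.261806
t=2: π = [0.2830, 0.1817, 0.1470, 0.2211, 0.1672], E[r] = -0.0613, γ^t·E[r] = -0.030058, running G = -0.291863
t=3: π = [0.2688, 0.1835, 0.1523, 0.2325, 0.1629], E[r] = -0.0768, γ^t·E[r] = -0.026350, running G = -0.318214
t=4: π = [0.2709, 0.1828, 0.1516, 0.2336, 0.1611], E[r] = -0.0971, γ^t·E[r] = -0.023307, running G = -0.341521
t=5: π = [0.2711, 0.1827, 0.1516, 0.2332, 0.1614], E[r] = -0.0959, γ^t·E[r] = -0.016118, running G = -0.357639
t=6: π = [0.2711, 0.1827, 0.1516, 0.2332, 0.1614], E[r] = -0.0956, γ^t·E[r] = -0.011244, running G = -0.368884
t=7: π = [0.2711, 0.1827, 0.1516, 0.2332, 0.1614], E[r] = -0.0956, γ^t·E[r] = -0.007870, running G = -0.376754
t=8: π = [0.2711, 0.1827, 0.1516, 0.2332, 0.1614], E[r] = -0.0956, γ^t·E[r] = -0.005509, running G = -0.382263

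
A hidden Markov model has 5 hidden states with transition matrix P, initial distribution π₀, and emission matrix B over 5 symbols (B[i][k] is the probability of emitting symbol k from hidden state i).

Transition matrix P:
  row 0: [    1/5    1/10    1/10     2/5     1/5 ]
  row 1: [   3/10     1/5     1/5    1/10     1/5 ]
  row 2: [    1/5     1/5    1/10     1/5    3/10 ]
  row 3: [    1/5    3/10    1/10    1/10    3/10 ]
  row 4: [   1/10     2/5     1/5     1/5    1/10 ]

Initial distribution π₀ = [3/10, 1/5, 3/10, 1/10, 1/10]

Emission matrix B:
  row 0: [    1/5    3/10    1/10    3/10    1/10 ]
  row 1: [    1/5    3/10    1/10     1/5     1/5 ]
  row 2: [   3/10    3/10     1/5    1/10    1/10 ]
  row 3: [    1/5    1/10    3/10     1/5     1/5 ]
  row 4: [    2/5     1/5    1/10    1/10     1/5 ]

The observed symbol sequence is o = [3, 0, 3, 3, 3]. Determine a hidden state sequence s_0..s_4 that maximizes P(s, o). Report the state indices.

t=0: δ = [9.000e-02, 4.000e-02, 3.000e-02, 2.000e-02, 1.000e-02]  (obs o_0=3)
t=1: δ = [3.600e-03, 1.800e-03, 2.700e-03, 7.200e-03, 7.200e-03]  ψ = [0, 0, 0, 0, 0]  (obs o_1=0)
t=2: δ = [4.320e-04, 5.760e-04, 1.440e-04, 2.880e-04, 2.160e-04]  ψ = [3, 4, 4, 0, 3]  (obs o_2=3)
t=3: δ = [5.184e-05, 2.304e-05, 1.152e-05, 3.456e-05, 1.152e-05]  ψ = [1, 1, 1, 0, 1]  (obs o_3=3)
t=4: δ = [3.110e-06, 2.074e-06, 5.184e-07, 4.147e-06, 1.037e-06]  ψ = [0, 3, 0, 0, 0]  (obs o_4=3)
backtrack: best end state = 3; path = [0, 4, 1, 0, 3]

path = [0, 4, 1, 0, 3]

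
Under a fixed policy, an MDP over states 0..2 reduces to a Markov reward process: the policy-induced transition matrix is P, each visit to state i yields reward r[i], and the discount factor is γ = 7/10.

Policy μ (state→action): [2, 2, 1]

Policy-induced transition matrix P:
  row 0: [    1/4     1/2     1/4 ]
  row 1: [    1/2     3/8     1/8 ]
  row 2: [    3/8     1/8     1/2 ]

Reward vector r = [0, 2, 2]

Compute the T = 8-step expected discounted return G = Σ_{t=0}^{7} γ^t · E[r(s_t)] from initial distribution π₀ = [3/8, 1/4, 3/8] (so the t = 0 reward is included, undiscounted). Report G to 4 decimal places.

G = 3.9578

t=0: π = [0.3750, 0.2500, 0.3750], E[r] = 1.2500, γ^t·E[r] = 1.250000, running G = 1.250000
t=1: π = [0.3594, 0.3281, 0.3125], E[r] = 1.2813, γ^t·E[r] = 0.896875, running G = 2.146875
t=2: π = [0.3711, 0.3418, 0.2871], E[r] = 1.2578, γ^t·E[r] = 0.616328, running G = 2.763203
t=3: π = [0.3713, 0.3496, 0.2791], E[r] = 1.2573, γ^t·E[r] = 0.431262, running G = 3.194465
t=4: π = [0.3723, 0.3517, 0.2761], E[r] = 1.2554, γ^t·E[r] = 0.301429, running G = 3.495895
t=5: π = [0.3724, 0.3525, 0.2751], E[r] = 1.2552, γ^t·E[r] = 0.210954, running G = 3.706849
t=6: π = [0.3725, 0.3528, 0.2747], E[r] = 1.2550, γ^t·E[r] = 0.147647, running G = 3.854495
t=7: π = [0.3725, 0.3529, 0.2746], E[r] = 1.2549, γ^t·E[r] = 0.103349, running G = 3.957844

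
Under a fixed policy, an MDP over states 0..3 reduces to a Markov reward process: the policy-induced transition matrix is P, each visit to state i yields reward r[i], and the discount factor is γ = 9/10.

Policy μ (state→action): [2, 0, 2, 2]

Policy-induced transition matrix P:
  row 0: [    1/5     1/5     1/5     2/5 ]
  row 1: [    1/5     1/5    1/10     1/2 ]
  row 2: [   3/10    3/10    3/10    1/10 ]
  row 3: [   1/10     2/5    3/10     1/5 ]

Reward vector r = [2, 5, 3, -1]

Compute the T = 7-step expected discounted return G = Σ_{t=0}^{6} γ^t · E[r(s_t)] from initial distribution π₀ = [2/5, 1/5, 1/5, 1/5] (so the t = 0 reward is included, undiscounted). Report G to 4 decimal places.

G = 11.2535

t=0: π = [0.4000, 0.2000, 0.2000, 0.2000], E[r] = 2.2000, γ^t·E[r] = 2.200000, running G = 2.200000
t=1: π = [0.2000, 0.2600, 0.2200, 0.3200], E[r] = 2.0400, γ^t·E[r] = 1.836000, running G = 4.036000
t=2: π = [0.1900, 0.2860, 0.2280, 0.2960], E[r] = 2.1980, γ^t·E[r] = 1.780380, running G = 5.816380
t=3: π = [0.1932, 0.2820, 0.2238, 0.3010], E[r] = 2.1668, γ^t·E[r] = 1.579597, running G = 7.395977
t=4: π = [0.1923, 0.2826, 0.2243, 0.3009], E[r] = 2.1694, γ^t·E[r] = 1.423370, running G = 8.819347
t=5: π = [0.1923, 0.2826, 0.2243, 0.3008], E[r] = 2.1697, γ^t·E[r] = 1.281157, running G = 10.100503
t=6: π = [0.1923, 0.2826, 0.2242, 0.3008], E[r] = 2.1695, γ^t·E[r] = 1.152980, running G = 11.253483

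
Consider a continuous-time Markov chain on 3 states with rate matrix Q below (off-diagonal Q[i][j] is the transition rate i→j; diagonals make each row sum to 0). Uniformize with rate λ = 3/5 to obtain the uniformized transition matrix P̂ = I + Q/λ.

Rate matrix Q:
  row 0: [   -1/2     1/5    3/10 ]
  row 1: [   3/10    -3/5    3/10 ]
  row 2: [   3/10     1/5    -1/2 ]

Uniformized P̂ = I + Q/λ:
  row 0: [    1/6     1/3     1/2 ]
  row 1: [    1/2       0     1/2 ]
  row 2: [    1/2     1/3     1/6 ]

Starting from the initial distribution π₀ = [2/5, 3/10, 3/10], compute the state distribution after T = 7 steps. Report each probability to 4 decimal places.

π = [0.3750, 0.2500, 0.3750]

t=0: π = [0.4000, 0.3000, 0.3000]
t=1: π = [0.3667, 0.2333, 0.4000]
t=2: π = [0.3778, 0.2556, 0.3667]
t=3: π = [0.3741, 0.2481, 0.3778]
t=4: π = [0.3753, 0.2506, 0.3741]
t=5: π = [0.3749, 0.2498, 0.3753]
t=6: π = [0.3750, 0.2501, 0.3749]
t=7: π = [0.3750, 0.2500, 0.3750]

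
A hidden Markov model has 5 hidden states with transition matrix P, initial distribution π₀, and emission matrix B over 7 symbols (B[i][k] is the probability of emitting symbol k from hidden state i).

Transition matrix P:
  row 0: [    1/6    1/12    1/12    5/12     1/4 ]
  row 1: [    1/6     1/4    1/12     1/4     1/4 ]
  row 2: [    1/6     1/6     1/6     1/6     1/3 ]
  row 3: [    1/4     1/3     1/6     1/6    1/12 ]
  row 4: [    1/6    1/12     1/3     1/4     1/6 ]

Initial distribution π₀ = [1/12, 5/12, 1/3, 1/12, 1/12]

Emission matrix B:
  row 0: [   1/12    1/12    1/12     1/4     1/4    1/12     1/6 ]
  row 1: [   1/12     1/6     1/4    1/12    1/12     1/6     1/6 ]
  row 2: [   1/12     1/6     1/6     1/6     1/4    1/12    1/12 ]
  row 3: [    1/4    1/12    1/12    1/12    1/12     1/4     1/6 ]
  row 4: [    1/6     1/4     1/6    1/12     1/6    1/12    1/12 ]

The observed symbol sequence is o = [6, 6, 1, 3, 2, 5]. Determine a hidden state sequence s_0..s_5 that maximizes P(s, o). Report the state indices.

path = [1, 1, 4, 2, 4, 3]

t=0: δ = [1.389e-02, 6.944e-02, 2.778e-02, 1.389e-02, 6.944e-03]  (obs o_0=6)
t=1: δ = [1.929e-03, 2.894e-03, 4.823e-04, 2.894e-03, 1.447e-03]  ψ = [1, 1, 1, 1, 1]  (obs o_1=6)
t=2: δ = [6.028e-05, 1.608e-04, 8.038e-05, 6.698e-05, 1.808e-04]  ψ = [3, 3, 3, 0, 1]  (obs o_2=1)
t=3: δ = [7.535e-06, 3.349e-06, 1.005e-05, 3.768e-06, 3.349e-06]  ψ = [4, 1, 4, 4, 1]  (obs o_3=3)
t=4: δ = [1.395e-07, 4.186e-07, 2.791e-07, 2.616e-07, 5.582e-07]  ψ = [2, 2, 2, 0, 2]  (obs o_4=2)
t=5: δ = [7.752e-09, 1.744e-08, 1.550e-08, 3.489e-08, 8.721e-09]  ψ = [4, 1, 4, 4, 1]  (obs o_5=5)
backtrack: best end state = 3; path = [1, 1, 4, 2, 4, 3]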